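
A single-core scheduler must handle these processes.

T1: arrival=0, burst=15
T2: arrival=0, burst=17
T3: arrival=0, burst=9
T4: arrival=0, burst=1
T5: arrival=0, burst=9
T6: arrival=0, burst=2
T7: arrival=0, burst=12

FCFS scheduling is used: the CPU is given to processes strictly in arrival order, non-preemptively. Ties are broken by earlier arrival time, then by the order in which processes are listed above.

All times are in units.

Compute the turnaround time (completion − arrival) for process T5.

51

Gantt: | T1 0-15 | T2 15-32 | T3 32-41 | T4 41-42 | T5 42-51 | T6 51-53 | T7 53-65 |
Completion: T1=15  T2=32  T3=41  T4=42  T5=51  T6=53  T7=65
Turnaround(T5) = completion − arrival = 51 − 0 = 51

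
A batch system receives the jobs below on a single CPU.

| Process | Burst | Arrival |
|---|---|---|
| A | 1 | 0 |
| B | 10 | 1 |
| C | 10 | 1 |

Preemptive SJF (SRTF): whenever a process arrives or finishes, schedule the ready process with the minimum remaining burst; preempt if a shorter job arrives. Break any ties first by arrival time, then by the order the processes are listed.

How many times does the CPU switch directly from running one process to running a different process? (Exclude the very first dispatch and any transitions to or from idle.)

2

Timeline: | A 0-1 | B 1-11 | C 11-21 |
Completion: A=1  B=11  C=21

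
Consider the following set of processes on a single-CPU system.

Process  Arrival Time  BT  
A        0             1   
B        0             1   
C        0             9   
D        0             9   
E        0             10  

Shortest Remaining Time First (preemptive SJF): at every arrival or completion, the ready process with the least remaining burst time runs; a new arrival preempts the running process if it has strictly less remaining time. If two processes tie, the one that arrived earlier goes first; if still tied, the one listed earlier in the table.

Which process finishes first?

A

Timeline: | A 0-1 | B 1-2 | C 2-11 | D 11-20 | E 20-30 |
Completion: A=1  B=2  C=11  D=20  E=30
Finish order: A → B → C → D → E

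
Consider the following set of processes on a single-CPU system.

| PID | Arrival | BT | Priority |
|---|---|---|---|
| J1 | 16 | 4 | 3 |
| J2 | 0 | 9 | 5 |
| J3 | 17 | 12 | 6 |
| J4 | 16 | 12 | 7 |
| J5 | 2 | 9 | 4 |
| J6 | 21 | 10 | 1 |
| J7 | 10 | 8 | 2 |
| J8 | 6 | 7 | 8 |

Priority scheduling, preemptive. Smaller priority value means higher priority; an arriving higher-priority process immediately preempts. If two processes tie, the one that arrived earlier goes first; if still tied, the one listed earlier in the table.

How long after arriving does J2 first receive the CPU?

Timeline: | J2 0-2 | J5 2-10 | J7 10-18 | J1 18-21 | J6 21-31 | J1 31-32 | J5 32-33 | J2 33-40 | J3 40-52 | J4 52-64 | J8 64-71 |
Completion: J1=32  J2=40  J3=52  J4=64  J5=33  J6=31  J7=18  J8=71
Turnaround (C−A): J1=16  J2=40  J3=35  J4=48  J5=31  J6=10  J7=8  J8=65
Response(J2) = first start − arrival = 0 − 0 = 0

0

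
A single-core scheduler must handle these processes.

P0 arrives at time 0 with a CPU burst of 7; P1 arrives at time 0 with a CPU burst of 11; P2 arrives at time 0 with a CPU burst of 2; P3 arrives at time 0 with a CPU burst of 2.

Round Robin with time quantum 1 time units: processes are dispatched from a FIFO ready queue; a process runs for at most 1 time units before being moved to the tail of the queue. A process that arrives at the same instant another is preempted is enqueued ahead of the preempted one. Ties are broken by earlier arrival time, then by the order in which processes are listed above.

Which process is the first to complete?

Timeline: | P0 0-1 | P1 1-2 | P2 2-3 | P3 3-4 | P0 4-5 | P1 5-6 | P2 6-7 | P3 7-8 | P0 8-9 | P1 9-10 | P0 10-11 | P1 11-12 | P0 12-13 | P1 13-14 | P0 14-15 | P1 15-16 | P0 16-17 | P1 17-22 |
Completion: P0=17  P1=22  P2=7  P3=8
Turnaround (C−A): P0=17  P1=22  P2=7  P3=8
Finish order: P2 → P3 → P0 → P1

P2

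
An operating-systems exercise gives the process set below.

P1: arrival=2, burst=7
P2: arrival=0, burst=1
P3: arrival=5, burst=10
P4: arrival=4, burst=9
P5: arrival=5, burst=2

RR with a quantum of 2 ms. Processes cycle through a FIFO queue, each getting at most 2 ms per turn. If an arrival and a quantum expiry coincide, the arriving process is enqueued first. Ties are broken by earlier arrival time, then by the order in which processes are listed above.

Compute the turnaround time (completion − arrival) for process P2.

1

Timeline: | P2 0-1 | idle 1-2 | P1 2-4 | P4 4-6 | P1 6-8 | P3 8-10 | P5 10-12 | P4 12-14 | P1 14-16 | P3 16-18 | P4 18-20 | P1 20-21 | P3 21-23 | P4 23-25 | P3 25-27 | P4 27-28 | P3 28-30 |
Completion: P1=21  P2=1  P3=30  P4=28  P5=12
Turnaround(P2) = completion − arrival = 1 − 0 = 1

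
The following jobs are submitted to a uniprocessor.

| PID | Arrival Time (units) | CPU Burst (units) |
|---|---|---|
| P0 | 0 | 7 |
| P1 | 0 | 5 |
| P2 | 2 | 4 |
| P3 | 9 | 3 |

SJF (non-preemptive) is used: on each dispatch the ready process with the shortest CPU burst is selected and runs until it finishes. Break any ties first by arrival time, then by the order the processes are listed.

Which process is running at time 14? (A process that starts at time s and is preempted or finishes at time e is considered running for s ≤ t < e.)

Timeline: | P1 0-5 | P2 5-9 | P3 9-12 | P0 12-19 |
Completion: P0=19  P1=5  P2=9  P3=12
Turnaround (C−A): P0=19  P1=5  P2=7  P3=3

P0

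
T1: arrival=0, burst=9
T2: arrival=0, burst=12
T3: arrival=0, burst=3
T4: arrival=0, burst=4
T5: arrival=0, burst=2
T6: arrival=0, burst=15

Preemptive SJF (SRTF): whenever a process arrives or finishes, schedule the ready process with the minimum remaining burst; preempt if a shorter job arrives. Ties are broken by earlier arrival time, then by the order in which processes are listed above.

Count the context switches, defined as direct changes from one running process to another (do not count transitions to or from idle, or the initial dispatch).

5

Schedule: | T5 0-2 | T3 2-5 | T4 5-9 | T1 9-18 | T2 18-30 | T6 30-45 |
Completion: T1=18  T2=30  T3=5  T4=9  T5=2  T6=45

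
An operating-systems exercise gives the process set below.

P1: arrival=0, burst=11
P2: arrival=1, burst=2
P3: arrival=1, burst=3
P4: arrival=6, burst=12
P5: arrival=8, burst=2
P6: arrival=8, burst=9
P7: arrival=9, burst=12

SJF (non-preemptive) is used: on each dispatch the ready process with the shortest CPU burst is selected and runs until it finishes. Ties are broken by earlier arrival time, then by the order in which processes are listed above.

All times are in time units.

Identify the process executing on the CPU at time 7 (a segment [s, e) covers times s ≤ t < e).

P1

Schedule: | P1 0-11 | P2 11-13 | P5 13-15 | P3 15-18 | P6 18-27 | P4 27-39 | P7 39-51 |
Completion: P1=11  P2=13  P3=18  P4=39  P5=15  P6=27  P7=51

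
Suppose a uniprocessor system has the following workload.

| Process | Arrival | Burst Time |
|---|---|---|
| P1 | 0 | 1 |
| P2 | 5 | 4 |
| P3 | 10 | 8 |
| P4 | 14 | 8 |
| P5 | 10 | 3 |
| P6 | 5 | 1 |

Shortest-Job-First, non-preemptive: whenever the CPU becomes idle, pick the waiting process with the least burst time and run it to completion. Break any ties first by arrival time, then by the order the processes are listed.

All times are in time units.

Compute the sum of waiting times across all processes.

Schedule: | P1 0-1 | idle 1-5 | P6 5-6 | P2 6-10 | P5 10-13 | P3 13-21 | P4 21-29 |
Completion: P1=1  P2=10  P3=21  P4=29  P5=13  P6=6
Turnaround (C−A): P1=1  P2=5  P3=11  P4=15  P5=3  P6=1
Waiting = turnaround − burst: P1=0, P2=1, P3=3, P4=7, P5=0, P6=0
Total waiting = 0 + 1 + 3 + 7 + 0 + 0 = 11

11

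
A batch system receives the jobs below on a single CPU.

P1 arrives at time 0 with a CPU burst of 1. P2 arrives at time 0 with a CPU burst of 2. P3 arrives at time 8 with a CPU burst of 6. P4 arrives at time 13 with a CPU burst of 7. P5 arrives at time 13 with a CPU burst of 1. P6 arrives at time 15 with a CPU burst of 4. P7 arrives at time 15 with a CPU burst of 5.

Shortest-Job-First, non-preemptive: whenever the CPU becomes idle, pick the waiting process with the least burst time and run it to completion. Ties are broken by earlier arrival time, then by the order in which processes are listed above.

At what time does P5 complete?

Schedule: | P1 0-1 | P2 1-3 | idle 3-8 | P3 8-14 | P5 14-15 | P6 15-19 | P7 19-24 | P4 24-31 |
Completion: P1=1  P2=3  P3=14  P4=31  P5=15  P6=19  P7=24
Turnaround (C−A): P1=1  P2=3  P3=6  P4=18  P5=2  P6=4  P7=9

15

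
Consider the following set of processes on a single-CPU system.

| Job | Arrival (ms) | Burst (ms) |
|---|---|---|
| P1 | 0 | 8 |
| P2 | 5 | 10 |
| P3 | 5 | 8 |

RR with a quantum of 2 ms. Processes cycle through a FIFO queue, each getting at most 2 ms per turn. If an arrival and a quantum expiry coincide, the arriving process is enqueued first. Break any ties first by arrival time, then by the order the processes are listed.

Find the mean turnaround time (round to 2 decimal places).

Schedule: | P1 0-6 | P2 6-8 | P3 8-10 | P1 10-12 | P2 12-14 | P3 14-16 | P2 16-18 | P3 18-20 | P2 20-22 | P3 22-24 | P2 24-26 |
Completion: P1=12  P2=26  P3=24
Turnaround (C−A): P1=12  P2=21  P3=19
Turnaround times: P1=12, P2=21, P3=19
Average turnaround = (12+21+19) / 3 = 52/3 = 17.33

17.33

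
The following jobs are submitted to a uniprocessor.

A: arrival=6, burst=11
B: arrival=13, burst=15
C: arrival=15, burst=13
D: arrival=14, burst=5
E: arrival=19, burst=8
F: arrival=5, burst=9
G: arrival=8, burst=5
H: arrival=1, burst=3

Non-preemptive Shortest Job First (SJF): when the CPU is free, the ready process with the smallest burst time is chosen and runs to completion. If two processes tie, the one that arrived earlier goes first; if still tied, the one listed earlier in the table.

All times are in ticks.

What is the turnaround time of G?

Timeline: | idle 0-1 | H 1-4 | idle 4-5 | F 5-14 | G 14-19 | D 19-24 | E 24-32 | A 32-43 | C 43-56 | B 56-71 |
Completion: A=43  B=71  C=56  D=24  E=32  F=14  G=19  H=4
Turnaround(G) = completion − arrival = 19 − 8 = 11

11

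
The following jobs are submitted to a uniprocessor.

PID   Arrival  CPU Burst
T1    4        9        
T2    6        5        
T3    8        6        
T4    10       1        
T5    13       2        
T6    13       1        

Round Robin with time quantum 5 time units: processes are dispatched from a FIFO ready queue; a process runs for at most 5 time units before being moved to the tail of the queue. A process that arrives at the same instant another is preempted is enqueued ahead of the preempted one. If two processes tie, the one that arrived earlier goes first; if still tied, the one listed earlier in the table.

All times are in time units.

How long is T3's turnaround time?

Gantt: | idle 0-4 | T1 4-9 | T2 9-14 | T3 14-19 | T1 19-23 | T4 23-24 | T5 24-26 | T6 26-27 | T3 27-28 |
Completion: T1=23  T2=14  T3=28  T4=24  T5=26  T6=27
Turnaround (C−A): T1=19  T2=8  T3=20  T4=14  T5=13  T6=14
Turnaround(T3) = completion − arrival = 28 − 8 = 20

20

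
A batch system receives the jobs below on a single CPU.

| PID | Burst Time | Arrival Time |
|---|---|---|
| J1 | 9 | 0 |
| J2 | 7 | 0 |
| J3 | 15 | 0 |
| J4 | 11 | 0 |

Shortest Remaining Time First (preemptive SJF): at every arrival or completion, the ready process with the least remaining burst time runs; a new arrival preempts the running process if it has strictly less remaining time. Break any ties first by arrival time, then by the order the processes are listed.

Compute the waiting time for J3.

Timeline: | J2 0-7 | J1 7-16 | J4 16-27 | J3 27-42 |
Completion: J1=16  J2=7  J3=42  J4=27
Turnaround (C−A): J1=16  J2=7  J3=42  J4=27
Waiting(J3) = turnaround − burst = 42 − 15 = 27

27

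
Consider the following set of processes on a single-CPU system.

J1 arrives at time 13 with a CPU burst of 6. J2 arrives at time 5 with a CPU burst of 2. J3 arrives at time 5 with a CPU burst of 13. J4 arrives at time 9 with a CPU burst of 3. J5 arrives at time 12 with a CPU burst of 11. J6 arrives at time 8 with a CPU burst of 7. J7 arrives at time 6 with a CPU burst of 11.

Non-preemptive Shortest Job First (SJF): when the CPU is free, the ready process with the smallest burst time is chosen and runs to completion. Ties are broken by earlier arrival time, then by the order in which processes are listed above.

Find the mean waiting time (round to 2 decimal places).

14.14

Schedule: | idle 0-5 | J2 5-7 | J7 7-18 | J4 18-21 | J1 21-27 | J6 27-34 | J5 34-45 | J3 45-58 |
Completion: J1=27  J2=7  J3=58  J4=21  J5=45  J6=34  J7=18
Waiting times: J1=8, J2=0, J3=40, J4=9, J5=22, J6=19, J7=1
Average waiting = (8+0+40+9+22+19+1) / 7 = 99/7 = 14.14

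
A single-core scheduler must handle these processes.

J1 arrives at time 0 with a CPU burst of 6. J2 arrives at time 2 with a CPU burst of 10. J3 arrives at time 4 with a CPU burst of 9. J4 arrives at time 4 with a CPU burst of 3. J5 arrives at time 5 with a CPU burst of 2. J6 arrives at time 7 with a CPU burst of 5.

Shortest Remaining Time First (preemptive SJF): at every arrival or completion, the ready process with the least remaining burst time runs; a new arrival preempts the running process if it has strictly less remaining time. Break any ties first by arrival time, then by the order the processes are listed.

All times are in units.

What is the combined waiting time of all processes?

Timeline: | J1 0-6 | J5 6-8 | J4 8-11 | J6 11-16 | J3 16-25 | J2 25-35 |
Completion: J1=6  J2=35  J3=25  J4=11  J5=8  J6=16
Waiting = turnaround − burst: J1=0, J2=23, J3=12, J4=4, J5=1, J6=4
Total waiting = 0 + 23 + 12 + 4 + 1 + 4 = 44

44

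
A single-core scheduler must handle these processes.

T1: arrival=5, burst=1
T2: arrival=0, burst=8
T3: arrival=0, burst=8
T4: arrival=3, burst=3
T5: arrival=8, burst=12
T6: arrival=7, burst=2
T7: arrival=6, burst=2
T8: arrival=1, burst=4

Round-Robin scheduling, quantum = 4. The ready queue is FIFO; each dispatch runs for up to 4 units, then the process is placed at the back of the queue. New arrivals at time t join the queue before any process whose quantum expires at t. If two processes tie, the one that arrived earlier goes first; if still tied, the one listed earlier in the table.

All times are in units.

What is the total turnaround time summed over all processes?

154

Timeline: | T2 0-4 | T3 4-8 | T8 8-12 | T4 12-15 | T2 15-19 | T1 19-20 | T7 20-22 | T6 22-24 | T5 24-28 | T3 28-32 | T5 32-40 |
Completion: T1=20  T2=19  T3=32  T4=15  T5=40  T6=24  T7=22  T8=12
Turnaround (C−A): T1=15  T2=19  T3=32  T4=12  T5=32  T6=17  T7=16  T8=11
Turnaround = completion − arrival: T1=15, T2=19, T3=32, T4=12, T5=32, T6=17, T7=16, T8=11
Total turnaround = 15 + 19 + 32 + 12 + 32 + 17 + 16 + 11 = 154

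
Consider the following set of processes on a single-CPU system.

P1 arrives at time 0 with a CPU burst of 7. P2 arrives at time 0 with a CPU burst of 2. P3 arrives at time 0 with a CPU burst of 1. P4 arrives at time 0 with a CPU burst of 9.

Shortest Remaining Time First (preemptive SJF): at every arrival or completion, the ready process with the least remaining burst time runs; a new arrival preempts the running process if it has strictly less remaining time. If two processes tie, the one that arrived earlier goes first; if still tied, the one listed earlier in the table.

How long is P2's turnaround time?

Timeline: | P3 0-1 | P2 1-3 | P1 3-10 | P4 10-19 |
Completion: P1=10  P2=3  P3=1  P4=19
Turnaround (C−A): P1=10  P2=3  P3=1  P4=19
Turnaround(P2) = completion − arrival = 3 − 0 = 3

3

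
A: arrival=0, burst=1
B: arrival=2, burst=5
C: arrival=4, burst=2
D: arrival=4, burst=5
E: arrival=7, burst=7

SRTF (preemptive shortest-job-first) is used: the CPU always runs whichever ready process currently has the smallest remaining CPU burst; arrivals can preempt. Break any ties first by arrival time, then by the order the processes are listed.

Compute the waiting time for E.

7

Schedule: | A 0-1 | idle 1-2 | B 2-4 | C 4-6 | B 6-9 | D 9-14 | E 14-21 |
Completion: A=1  B=9  C=6  D=14  E=21
Turnaround (C−A): A=1  B=7  C=2  D=10  E=14
Waiting(E) = turnaround − burst = 14 − 7 = 7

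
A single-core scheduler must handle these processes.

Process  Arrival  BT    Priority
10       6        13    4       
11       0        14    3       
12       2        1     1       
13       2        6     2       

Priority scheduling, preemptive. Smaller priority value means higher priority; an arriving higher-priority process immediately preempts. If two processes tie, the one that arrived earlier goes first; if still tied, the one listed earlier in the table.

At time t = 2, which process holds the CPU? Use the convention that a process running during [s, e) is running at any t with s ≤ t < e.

Schedule: | 11 0-2 | 12 2-3 | 13 3-9 | 11 9-21 | 10 21-34 |
Completion: 10=34  11=21  12=3  13=9

12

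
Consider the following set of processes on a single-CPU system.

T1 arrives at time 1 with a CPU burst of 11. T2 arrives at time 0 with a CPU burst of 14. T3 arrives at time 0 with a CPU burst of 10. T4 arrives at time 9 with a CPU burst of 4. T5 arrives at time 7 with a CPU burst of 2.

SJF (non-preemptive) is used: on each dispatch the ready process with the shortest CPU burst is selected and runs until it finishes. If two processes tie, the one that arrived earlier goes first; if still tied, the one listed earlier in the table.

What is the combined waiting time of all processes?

48

Schedule: | T3 0-10 | T5 10-12 | T4 12-16 | T1 16-27 | T2 27-41 |
Completion: T1=27  T2=41  T3=10  T4=16  T5=12
Turnaround (C−A): T1=26  T2=41  T3=10  T4=7  T5=5
Waiting = turnaround − burst: T1=15, T2=27, T3=0, T4=3, T5=3
Total waiting = 15 + 27 + 0 + 3 + 3 = 48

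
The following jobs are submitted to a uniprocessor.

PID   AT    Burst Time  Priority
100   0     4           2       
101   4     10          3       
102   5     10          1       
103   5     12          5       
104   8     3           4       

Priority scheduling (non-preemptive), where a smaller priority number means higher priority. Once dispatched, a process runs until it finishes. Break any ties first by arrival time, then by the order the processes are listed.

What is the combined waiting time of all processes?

47

Schedule: | 100 0-4 | 101 4-14 | 102 14-24 | 104 24-27 | 103 27-39 |
Completion: 100=4  101=14  102=24  103=39  104=27
Waiting = turnaround − burst: 100=0, 101=0, 102=9, 103=22, 104=16
Total waiting = 0 + 0 + 9 + 22 + 16 = 47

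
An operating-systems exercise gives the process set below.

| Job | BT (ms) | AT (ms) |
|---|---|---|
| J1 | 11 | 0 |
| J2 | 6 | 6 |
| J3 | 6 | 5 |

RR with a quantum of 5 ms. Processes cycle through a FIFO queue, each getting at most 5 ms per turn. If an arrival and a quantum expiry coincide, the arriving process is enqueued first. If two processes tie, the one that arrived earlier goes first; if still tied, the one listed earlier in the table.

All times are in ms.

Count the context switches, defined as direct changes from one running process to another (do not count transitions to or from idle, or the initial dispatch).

6

Schedule: | J1 0-5 | J3 5-10 | J1 10-15 | J2 15-20 | J3 20-21 | J1 21-22 | J2 22-23 |
Completion: J1=22  J2=23  J3=21
Turnaround (C−A): J1=22  J2=17  J3=16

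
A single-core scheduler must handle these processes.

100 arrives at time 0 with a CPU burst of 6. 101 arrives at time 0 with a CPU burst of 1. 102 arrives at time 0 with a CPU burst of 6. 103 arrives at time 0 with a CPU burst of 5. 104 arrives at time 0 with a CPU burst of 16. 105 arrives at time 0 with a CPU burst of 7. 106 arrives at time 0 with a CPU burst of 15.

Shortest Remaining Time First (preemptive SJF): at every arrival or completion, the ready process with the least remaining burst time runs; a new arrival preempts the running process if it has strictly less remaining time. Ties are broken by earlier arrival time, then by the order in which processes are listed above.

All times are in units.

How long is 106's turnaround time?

40

Timeline: | 101 0-1 | 103 1-6 | 100 6-12 | 102 12-18 | 105 18-25 | 106 25-40 | 104 40-56 |
Completion: 100=12  101=1  102=18  103=6  104=56  105=25  106=40
Turnaround(106) = completion − arrival = 40 − 0 = 40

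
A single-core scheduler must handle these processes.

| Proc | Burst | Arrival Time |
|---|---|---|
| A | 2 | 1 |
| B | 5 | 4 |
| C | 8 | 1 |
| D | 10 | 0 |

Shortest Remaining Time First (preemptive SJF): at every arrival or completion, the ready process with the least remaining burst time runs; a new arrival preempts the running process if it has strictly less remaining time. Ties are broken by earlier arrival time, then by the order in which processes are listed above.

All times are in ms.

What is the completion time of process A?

3

Timeline: | D 0-1 | A 1-3 | C 3-4 | B 4-9 | C 9-16 | D 16-25 |
Completion: A=3  B=9  C=16  D=25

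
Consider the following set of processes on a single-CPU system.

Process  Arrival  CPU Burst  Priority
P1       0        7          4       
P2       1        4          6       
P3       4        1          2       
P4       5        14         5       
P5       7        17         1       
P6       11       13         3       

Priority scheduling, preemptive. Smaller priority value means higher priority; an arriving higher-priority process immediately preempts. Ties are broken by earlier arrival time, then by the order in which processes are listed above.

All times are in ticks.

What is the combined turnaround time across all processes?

184

Schedule: | P1 0-4 | P3 4-5 | P1 5-7 | P5 7-24 | P6 24-37 | P1 37-38 | P4 38-52 | P2 52-56 |
Completion: P1=38  P2=56  P3=5  P4=52  P5=24  P6=37
Turnaround = completion − arrival: P1=38, P2=55, P3=1, P4=47, P5=17, P6=26
Total turnaround = 38 + 55 + 1 + 47 + 17 + 26 = 184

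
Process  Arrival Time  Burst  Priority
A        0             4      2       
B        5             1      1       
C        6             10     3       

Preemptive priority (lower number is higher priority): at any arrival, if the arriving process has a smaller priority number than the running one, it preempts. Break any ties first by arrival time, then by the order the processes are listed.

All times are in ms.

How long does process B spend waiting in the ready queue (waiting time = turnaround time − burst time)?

Gantt: | A 0-4 | idle 4-5 | B 5-6 | C 6-16 |
Completion: A=4  B=6  C=16
Turnaround (C−A): A=4  B=1  C=10
Waiting(B) = turnaround − burst = 1 − 1 = 0

0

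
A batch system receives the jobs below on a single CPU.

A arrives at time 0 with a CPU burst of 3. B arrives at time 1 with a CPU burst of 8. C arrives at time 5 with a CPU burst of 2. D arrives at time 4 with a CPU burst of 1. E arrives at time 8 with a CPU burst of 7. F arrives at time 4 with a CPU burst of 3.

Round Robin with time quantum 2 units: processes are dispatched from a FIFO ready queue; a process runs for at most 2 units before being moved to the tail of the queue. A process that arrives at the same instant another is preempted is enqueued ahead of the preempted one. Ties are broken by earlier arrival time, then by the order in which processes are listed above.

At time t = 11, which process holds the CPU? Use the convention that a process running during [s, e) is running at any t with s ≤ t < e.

Schedule: | A 0-2 | B 2-4 | A 4-5 | D 5-6 | F 6-8 | B 8-10 | C 10-12 | E 12-14 | F 14-15 | B 15-17 | E 17-19 | B 19-21 | E 21-24 |
Completion: A=5  B=21  C=12  D=6  E=24  F=15

C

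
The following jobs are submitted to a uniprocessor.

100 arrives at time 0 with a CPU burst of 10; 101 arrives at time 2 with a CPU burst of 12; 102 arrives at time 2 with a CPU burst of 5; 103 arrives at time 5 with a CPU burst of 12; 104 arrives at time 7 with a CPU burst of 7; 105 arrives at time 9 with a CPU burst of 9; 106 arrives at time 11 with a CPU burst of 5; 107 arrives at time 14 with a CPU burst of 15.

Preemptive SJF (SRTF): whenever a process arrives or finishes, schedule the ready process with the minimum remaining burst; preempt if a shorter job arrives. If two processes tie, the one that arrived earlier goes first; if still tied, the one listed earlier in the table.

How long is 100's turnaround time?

Gantt: | 100 0-2 | 102 2-7 | 104 7-14 | 106 14-19 | 100 19-27 | 105 27-36 | 101 36-48 | 103 48-60 | 107 60-75 |
Completion: 100=27  101=48  102=7  103=60  104=14  105=36  106=19  107=75
Turnaround (C−A): 100=27  101=46  102=5  103=55  104=7  105=27  106=8  107=61
Turnaround(100) = completion − arrival = 27 − 0 = 27

27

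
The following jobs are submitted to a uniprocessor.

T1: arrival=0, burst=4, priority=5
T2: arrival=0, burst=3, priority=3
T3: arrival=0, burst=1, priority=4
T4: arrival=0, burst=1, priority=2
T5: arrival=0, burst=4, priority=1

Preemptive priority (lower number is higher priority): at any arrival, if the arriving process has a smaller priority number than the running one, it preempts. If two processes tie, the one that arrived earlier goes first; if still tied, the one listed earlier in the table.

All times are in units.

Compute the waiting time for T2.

5

Timeline: | T5 0-4 | T4 4-5 | T2 5-8 | T3 8-9 | T1 9-13 |
Completion: T1=13  T2=8  T3=9  T4=5  T5=4
Turnaround (C−A): T1=13  T2=8  T3=9  T4=5  T5=4
Waiting(T2) = turnaround − burst = 8 − 3 = 5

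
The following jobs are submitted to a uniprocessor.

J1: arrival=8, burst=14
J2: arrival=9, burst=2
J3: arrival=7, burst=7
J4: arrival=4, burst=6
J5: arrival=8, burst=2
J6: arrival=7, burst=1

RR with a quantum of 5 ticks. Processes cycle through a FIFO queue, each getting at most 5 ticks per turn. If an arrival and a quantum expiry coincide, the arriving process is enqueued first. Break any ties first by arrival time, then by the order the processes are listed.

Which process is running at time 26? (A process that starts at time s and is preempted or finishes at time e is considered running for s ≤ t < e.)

J3

Gantt: | idle 0-4 | J4 4-9 | J3 9-14 | J6 14-15 | J1 15-20 | J5 20-22 | J2 22-24 | J4 24-25 | J3 25-27 | J1 27-36 |
Completion: J1=36  J2=24  J3=27  J4=25  J5=22  J6=15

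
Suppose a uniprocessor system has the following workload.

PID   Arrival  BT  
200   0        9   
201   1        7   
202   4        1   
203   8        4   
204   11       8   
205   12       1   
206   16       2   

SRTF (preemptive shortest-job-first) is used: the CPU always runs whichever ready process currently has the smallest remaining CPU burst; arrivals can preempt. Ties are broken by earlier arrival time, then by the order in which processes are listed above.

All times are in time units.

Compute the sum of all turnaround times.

Schedule: | 200 0-1 | 201 1-4 | 202 4-5 | 201 5-9 | 203 9-13 | 205 13-14 | 200 14-16 | 206 16-18 | 200 18-24 | 204 24-32 |
Completion: 200=24  201=9  202=5  203=13  204=32  205=14  206=18
Turnaround (C−A): 200=24  201=8  202=1  203=5  204=21  205=2  206=2
Turnaround = completion − arrival: 200=24, 201=8, 202=1, 203=5, 204=21, 205=2, 206=2
Total turnaround = 24 + 8 + 1 + 5 + 21 + 2 + 2 = 63

63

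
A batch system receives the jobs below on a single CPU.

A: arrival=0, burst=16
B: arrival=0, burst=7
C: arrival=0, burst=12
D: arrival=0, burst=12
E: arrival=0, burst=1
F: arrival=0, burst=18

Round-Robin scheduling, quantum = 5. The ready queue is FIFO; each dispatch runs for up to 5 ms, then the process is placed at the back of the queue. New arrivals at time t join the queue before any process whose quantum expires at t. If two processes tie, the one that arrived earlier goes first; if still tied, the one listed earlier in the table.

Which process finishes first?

Schedule: | A 0-5 | B 5-10 | C 10-15 | D 15-20 | E 20-21 | F 21-26 | A 26-31 | B 31-33 | C 33-38 | D 38-43 | F 43-48 | A 48-53 | C 53-55 | D 55-57 | F 57-62 | A 62-63 | F 63-66 |
Completion: A=63  B=33  C=55  D=57  E=21  F=66
Finish order: E → B → C → D → A → F

E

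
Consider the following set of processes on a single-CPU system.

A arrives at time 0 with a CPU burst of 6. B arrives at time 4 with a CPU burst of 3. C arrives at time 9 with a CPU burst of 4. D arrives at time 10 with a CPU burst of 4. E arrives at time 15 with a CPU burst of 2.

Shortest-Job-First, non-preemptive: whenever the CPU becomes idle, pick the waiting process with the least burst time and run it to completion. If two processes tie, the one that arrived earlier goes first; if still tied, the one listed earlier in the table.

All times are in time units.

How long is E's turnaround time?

4

Schedule: | A 0-6 | B 6-9 | C 9-13 | D 13-17 | E 17-19 |
Completion: A=6  B=9  C=13  D=17  E=19
Turnaround (C−A): A=6  B=5  C=4  D=7  E=4
Turnaround(E) = completion − arrival = 19 − 15 = 4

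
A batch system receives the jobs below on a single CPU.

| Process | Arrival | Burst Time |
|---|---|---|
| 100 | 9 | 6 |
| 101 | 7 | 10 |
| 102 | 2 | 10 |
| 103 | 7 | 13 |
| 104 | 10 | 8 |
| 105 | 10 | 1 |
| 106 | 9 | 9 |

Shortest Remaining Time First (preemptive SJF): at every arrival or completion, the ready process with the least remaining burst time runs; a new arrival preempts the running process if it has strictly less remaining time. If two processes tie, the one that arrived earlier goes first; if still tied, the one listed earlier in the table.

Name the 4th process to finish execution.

104

Gantt: | idle 0-2 | 102 2-10 | 105 10-11 | 102 11-13 | 100 13-19 | 104 19-27 | 106 27-36 | 101 36-46 | 103 46-59 |
Completion: 100=19  101=46  102=13  103=59  104=27  105=11  106=36
Finish order: 105 → 102 → 100 → 104 → 106 → 101 → 103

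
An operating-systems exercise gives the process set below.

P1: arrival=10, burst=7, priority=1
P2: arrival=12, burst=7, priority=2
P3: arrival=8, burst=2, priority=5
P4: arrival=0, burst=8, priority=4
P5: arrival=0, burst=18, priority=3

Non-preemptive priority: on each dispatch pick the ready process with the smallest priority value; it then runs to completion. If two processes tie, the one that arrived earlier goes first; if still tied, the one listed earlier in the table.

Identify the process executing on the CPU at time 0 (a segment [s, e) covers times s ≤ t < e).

Schedule: | P5 0-18 | P1 18-25 | P2 25-32 | P4 32-40 | P3 40-42 |
Completion: P1=25  P2=32  P3=42  P4=40  P5=18

P5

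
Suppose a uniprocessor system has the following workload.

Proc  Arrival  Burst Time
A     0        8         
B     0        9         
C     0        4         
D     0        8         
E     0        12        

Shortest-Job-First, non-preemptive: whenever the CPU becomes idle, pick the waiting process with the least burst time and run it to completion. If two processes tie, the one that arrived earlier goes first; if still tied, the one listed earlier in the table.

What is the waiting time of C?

Gantt: | C 0-4 | A 4-12 | D 12-20 | B 20-29 | E 29-41 |
Completion: A=12  B=29  C=4  D=20  E=41
Turnaround (C−A): A=12  B=29  C=4  D=20  E=41
Waiting(C) = turnaround − burst = 4 − 4 = 0

0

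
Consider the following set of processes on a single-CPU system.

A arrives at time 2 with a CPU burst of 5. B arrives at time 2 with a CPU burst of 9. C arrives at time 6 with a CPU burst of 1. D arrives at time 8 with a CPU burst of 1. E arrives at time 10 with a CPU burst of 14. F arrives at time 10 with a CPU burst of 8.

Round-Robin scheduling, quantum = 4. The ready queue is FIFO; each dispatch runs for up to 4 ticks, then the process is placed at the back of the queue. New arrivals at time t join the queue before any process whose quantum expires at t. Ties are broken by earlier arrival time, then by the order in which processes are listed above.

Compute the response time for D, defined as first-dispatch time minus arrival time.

Gantt: | idle 0-2 | A 2-6 | B 6-10 | C 10-11 | A 11-12 | D 12-13 | E 13-17 | F 17-21 | B 21-25 | E 25-29 | F 29-33 | B 33-34 | E 34-40 |
Completion: A=12  B=34  C=11  D=13  E=40  F=33
Response(D) = first start − arrival = 12 − 8 = 4

4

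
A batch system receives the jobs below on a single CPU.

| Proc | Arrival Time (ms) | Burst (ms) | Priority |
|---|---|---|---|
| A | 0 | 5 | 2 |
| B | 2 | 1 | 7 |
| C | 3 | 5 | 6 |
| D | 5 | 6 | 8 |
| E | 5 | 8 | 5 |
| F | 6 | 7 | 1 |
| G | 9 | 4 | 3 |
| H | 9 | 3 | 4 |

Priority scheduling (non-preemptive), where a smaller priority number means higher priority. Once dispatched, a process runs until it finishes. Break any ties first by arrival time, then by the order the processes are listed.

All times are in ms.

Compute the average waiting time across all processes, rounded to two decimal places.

Schedule: | A 0-5 | E 5-13 | F 13-20 | G 20-24 | H 24-27 | C 27-32 | B 32-33 | D 33-39 |
Completion: A=5  B=33  C=32  D=39  E=13  F=20  G=24  H=27
Waiting times: A=0, B=30, C=24, D=28, E=0, F=7, G=11, H=15
Average waiting = (0+30+24+28+0+7+11+15) / 8 = 115/8 = 14.38

14.38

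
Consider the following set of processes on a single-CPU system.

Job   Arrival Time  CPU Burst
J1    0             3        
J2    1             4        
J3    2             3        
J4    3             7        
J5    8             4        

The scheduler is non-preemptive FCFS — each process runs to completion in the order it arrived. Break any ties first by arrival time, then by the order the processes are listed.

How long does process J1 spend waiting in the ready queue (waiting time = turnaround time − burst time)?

0

Gantt: | J1 0-3 | J2 3-7 | J3 7-10 | J4 10-17 | J5 17-21 |
Completion: J1=3  J2=7  J3=10  J4=17  J5=21
Turnaround (C−A): J1=3  J2=6  J3=8  J4=14  J5=13
Waiting(J1) = turnaround − burst = 3 − 3 = 0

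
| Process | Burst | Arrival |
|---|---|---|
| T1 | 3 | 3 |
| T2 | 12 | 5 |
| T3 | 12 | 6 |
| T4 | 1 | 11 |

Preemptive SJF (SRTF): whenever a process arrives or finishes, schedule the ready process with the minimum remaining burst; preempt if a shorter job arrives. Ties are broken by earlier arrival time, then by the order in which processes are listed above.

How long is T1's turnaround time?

Timeline: | idle 0-3 | T1 3-6 | T2 6-11 | T4 11-12 | T2 12-19 | T3 19-31 |
Completion: T1=6  T2=19  T3=31  T4=12
Turnaround (C−A): T1=3  T2=14  T3=25  T4=1
Turnaround(T1) = completion − arrival = 6 − 3 = 3

3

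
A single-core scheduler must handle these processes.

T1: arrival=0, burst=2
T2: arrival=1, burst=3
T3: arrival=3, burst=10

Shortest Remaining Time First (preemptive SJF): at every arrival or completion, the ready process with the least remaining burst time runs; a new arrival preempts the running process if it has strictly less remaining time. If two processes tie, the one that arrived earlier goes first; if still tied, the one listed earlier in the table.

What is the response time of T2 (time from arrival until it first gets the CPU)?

1

Timeline: | T1 0-2 | T2 2-5 | T3 5-15 |
Completion: T1=2  T2=5  T3=15
Turnaround (C−A): T1=2  T2=4  T3=12
Response(T2) = first start − arrival = 2 − 1 = 1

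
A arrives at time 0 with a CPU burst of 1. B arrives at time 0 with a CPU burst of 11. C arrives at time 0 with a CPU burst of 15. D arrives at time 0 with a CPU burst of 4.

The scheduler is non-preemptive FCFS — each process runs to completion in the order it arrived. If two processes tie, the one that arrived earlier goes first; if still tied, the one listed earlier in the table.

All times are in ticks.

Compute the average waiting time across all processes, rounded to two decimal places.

10.00

Schedule: | A 0-1 | B 1-12 | C 12-27 | D 27-31 |
Completion: A=1  B=12  C=27  D=31
Turnaround (C−A): A=1  B=12  C=27  D=31
Waiting times: A=0, B=1, C=12, D=27
Average waiting = (0+1+12+27) / 4 = 40/4 = 10.00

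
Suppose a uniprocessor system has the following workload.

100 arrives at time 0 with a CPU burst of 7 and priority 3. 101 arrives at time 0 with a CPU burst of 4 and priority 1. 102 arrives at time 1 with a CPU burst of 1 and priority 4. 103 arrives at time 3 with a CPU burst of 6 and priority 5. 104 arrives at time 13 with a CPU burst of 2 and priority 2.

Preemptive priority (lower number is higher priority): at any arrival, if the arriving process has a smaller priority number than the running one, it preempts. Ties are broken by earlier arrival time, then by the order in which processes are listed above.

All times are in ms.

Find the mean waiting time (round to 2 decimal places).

5.00

Gantt: | 101 0-4 | 100 4-11 | 102 11-12 | 103 12-13 | 104 13-15 | 103 15-20 |
Completion: 100=11  101=4  102=12  103=20  104=15
Turnaround (C−A): 100=11  101=4  102=11  103=17  104=2
Waiting times: 100=4, 101=0, 102=10, 103=11, 104=0
Average waiting = (4+0+10+11+0) / 5 = 25/5 = 5.00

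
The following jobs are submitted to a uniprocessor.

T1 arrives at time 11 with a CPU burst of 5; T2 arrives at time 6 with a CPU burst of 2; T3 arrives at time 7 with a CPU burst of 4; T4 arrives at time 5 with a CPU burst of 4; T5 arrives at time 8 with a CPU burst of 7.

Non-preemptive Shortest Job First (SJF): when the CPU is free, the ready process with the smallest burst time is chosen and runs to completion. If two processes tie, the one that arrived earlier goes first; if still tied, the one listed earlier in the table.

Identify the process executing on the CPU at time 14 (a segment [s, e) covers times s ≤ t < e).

T3

Schedule: | idle 0-5 | T4 5-9 | T2 9-11 | T3 11-15 | T1 15-20 | T5 20-27 |
Completion: T1=20  T2=11  T3=15  T4=9  T5=27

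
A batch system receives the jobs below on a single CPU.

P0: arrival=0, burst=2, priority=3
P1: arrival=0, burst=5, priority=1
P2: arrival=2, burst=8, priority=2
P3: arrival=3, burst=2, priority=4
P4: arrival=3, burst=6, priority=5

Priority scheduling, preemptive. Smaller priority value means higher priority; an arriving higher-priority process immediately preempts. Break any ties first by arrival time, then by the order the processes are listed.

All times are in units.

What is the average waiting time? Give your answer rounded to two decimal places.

Gantt: | P1 0-5 | P2 5-13 | P0 13-15 | P3 15-17 | P4 17-23 |
Completion: P0=15  P1=5  P2=13  P3=17  P4=23
Waiting times: P0=13, P1=0, P2=3, P3=12, P4=14
Average waiting = (13+0+3+12+14) / 5 = 42/5 = 8.40

8.40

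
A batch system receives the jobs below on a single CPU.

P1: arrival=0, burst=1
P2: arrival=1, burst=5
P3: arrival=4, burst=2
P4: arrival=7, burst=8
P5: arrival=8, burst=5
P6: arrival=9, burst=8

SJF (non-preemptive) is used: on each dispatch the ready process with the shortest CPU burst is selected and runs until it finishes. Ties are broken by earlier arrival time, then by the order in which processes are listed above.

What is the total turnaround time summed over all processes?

49

Timeline: | P1 0-1 | P2 1-6 | P3 6-8 | P5 8-13 | P4 13-21 | P6 21-29 |
Completion: P1=1  P2=6  P3=8  P4=21  P5=13  P6=29
Turnaround (C−A): P1=1  P2=5  P3=4  P4=14  P5=5  P6=20
Turnaround = completion − arrival: P1=1, P2=5, P3=4, P4=14, P5=5, P6=20
Total turnaround = 1 + 5 + 4 + 14 + 5 + 20 = 49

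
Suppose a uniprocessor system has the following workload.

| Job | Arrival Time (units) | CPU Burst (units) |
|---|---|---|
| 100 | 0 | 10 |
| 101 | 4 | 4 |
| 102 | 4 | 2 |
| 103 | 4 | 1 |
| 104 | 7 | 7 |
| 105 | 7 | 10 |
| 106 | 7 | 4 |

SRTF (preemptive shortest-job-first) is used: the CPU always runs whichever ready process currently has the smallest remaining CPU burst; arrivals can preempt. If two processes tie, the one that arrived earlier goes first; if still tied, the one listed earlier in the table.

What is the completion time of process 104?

Schedule: | 100 0-4 | 103 4-5 | 102 5-7 | 101 7-11 | 106 11-15 | 100 15-21 | 104 21-28 | 105 28-38 |
Completion: 100=21  101=11  102=7  103=5  104=28  105=38  106=15

28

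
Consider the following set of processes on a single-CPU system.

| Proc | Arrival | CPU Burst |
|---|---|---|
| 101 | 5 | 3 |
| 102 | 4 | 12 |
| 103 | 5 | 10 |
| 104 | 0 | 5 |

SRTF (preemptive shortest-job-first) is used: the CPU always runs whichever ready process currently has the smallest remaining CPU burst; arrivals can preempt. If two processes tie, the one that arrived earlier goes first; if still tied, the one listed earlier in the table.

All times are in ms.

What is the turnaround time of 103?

Timeline: | 104 0-5 | 101 5-8 | 103 8-18 | 102 18-30 |
Completion: 101=8  102=30  103=18  104=5
Turnaround (C−A): 101=3  102=26  103=13  104=5
Turnaround(103) = completion − arrival = 18 − 5 = 13

13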